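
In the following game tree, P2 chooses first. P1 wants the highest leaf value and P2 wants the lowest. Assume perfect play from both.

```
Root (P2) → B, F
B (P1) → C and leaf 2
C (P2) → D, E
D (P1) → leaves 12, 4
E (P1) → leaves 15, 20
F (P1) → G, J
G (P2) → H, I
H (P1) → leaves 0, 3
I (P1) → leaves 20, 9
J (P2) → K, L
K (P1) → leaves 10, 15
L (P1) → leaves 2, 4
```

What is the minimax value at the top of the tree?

D (P1): max(12, 4) = 12
E (P1): max(15, 20) = 20
C (P2): min(12, 20) = 12
B (P1): max(12, 2) = 12
H (P1): max(0, 3) = 3
I (P1): max(20, 9) = 20
G (P2): min(3, 20) = 3
K (P1): max(10, 15) = 15
L (P1): max(2, 4) = 4
J (P2): min(15, 4) = 4
F (P1): max(3, 4) = 4
Root (P2): min(12, 4) = 4

4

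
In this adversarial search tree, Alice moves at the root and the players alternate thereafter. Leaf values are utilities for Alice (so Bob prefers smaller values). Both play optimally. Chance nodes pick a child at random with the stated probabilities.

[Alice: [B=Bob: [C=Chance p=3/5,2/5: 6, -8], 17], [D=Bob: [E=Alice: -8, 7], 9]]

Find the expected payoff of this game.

7

C (Chance): 3/5·6 + 2/5·-8 = 0.4
B (Bob): min(0.4, 17) = 0.4
E (Alice): max(-8, 7) = 7
D (Bob): min(7, 9) = 7
Root (Alice): max(0.4, 7) = 7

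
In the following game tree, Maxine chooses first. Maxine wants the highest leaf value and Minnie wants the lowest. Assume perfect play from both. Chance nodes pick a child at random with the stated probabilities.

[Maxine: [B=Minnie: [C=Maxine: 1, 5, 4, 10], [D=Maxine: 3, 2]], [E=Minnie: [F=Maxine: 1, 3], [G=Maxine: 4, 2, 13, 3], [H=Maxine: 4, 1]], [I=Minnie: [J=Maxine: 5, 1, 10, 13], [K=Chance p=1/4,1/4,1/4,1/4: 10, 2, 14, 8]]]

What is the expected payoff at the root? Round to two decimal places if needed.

C (Maxine): max(1, 5, 4, 10) = 10
D (Maxine): max(3, 2) = 3
B (Minnie): min(10, 3) = 3
F (Maxine): max(1, 3) = 3
G (Maxine): max(4, 2, 13, 3) = 13
H (Maxine): max(4, 1) = 4
E (Minnie): min(3, 13, 4) = 3
J (Maxine): max(5, 1, 10, 13) = 13
K (Chance): 1/4·10 + 1/4·2 + 1/4·14 + 1/4·8 = 8.5
I (Minnie): min(13, 8.5) = 8.5
Root (Maxine): max(3, 3, 8.5) = 8.5

8.5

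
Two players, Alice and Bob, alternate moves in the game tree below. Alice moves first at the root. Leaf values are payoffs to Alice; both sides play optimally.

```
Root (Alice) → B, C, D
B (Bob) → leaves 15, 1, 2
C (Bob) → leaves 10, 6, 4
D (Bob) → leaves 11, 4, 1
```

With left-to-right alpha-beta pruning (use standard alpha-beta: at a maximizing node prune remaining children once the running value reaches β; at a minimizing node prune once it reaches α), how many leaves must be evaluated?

8

B [α=-∞,β=+∞]: v=1
C [α=1,β=+∞]: v=4
D [α=4,β=+∞]: v=4 after child 2 ≤ α → α-cutoff, skip 1
Root [α=-∞,β=+∞]: v=4
Leaves evaluated: 8 of 9.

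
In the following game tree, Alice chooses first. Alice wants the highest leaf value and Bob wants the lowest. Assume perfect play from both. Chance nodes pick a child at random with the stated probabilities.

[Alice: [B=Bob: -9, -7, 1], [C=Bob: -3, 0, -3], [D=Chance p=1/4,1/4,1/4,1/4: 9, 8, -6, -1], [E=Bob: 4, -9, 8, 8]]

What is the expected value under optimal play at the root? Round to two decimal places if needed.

2.5

B (Bob): min(-9, -7, 1) = -9
C (Bob): min(-3, 0, -3) = -3
D (Chance): 1/4·9 + 1/4·8 + 1/4·-6 + 1/4·-1 = 2.5
E (Bob): min(4, -9, 8, 8) = -9
Root (Alice): max(-9, -3, 2.5, -9) = 2.5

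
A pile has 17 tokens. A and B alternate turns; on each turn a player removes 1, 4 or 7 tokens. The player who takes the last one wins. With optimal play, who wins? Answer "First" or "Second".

Compute winning (W) and losing (L) positions by backward induction:
i:   0  1  2  3  4  5  6  7  8  9 10 11 12 13 14 15 16 17
     L  W  L  W  W  L  W  W  L  W  L  W  W  L  W  W  L  W
Position 17 is W, so the first player wins.

First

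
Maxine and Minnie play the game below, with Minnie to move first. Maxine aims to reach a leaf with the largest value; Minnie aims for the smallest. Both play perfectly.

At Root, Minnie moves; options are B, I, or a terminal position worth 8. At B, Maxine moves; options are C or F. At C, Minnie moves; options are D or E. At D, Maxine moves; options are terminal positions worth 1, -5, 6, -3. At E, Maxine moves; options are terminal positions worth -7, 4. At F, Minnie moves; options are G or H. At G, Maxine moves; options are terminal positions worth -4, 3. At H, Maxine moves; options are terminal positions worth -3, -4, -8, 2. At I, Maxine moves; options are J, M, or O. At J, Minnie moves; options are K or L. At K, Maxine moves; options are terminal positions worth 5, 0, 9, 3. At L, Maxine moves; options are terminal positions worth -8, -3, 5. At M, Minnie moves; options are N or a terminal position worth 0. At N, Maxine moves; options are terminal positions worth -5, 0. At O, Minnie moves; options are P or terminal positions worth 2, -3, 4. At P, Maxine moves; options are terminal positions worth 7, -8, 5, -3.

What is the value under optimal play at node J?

K: max(5, 0, 9, 3) = 9
L: max(-8, -3, 5) = 5
J: min(9, 5) = 5

5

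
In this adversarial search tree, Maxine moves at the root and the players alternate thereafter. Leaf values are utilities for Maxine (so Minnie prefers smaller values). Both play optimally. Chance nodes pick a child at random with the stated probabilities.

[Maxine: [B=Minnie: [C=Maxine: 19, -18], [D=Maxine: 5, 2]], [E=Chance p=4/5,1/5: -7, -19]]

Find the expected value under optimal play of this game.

C (Maxine): max(19, -18) = 19
D (Maxine): max(5, 2) = 5
B (Minnie): min(19, 5) = 5
E (Chance): 4/5·-7 + 1/5·-19 = -9.4
Root (Maxine): max(5, -9.4) = 5

5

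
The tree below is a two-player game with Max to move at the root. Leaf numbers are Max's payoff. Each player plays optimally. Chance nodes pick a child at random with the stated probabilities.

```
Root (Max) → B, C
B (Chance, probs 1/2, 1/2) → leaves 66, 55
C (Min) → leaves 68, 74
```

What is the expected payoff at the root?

68

B (Chance): 1/2·66 + 1/2·55 = 60.5
C (Min): min(68, 74) = 68
Root (Max): max(60.5, 68) = 68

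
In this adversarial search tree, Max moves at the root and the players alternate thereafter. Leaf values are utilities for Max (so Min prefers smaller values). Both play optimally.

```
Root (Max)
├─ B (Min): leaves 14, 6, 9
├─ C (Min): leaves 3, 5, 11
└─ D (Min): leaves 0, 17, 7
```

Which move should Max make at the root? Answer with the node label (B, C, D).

B

B (Min): min(14, 6, 9) = 6
C (Min): min(3, 5, 11) = 3
D (Min): min(0, 17, 7) = 0
Root (Max): max(6, 3, 0) = 6
Max picks the child with the highest value: B (value 6).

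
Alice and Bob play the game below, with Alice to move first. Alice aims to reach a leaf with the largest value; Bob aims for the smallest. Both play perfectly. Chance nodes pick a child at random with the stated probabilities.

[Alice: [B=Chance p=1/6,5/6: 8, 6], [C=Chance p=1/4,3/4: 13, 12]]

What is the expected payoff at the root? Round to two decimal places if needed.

B (Chance): 1/6·8 + 5/6·6 = 6.33
C (Chance): 1/4·13 + 3/4·12 = 12.25
Root (Alice): max(6.33, 12.25) = 12.25

12.25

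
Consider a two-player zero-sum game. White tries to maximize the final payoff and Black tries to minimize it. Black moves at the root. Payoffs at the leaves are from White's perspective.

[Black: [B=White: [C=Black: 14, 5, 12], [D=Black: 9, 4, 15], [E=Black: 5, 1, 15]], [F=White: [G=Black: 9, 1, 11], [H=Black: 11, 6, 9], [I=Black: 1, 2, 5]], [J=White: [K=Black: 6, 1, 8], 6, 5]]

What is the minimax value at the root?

5

C (Black): min(14, 5, 12) = 5
D (Black): min(9, 4, 15) = 4
E (Black): min(5, 1, 15) = 1
B (White): max(5, 4, 1) = 5
G (Black): min(9, 1, 11) = 1
H (Black): min(11, 6, 9) = 6
I (Black): min(1, 2, 5) = 1
F (White): max(1, 6, 1) = 6
K (Black): min(6, 1, 8) = 1
J (White): max(1, 6, 5) = 6
Root (Black): min(5, 6, 6) = 5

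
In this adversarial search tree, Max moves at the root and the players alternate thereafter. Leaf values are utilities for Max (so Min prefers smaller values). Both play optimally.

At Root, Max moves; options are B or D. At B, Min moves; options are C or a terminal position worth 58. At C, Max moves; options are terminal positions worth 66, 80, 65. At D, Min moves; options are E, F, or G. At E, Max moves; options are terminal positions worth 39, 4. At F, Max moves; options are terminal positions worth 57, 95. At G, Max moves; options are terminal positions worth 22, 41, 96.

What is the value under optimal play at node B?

58

C: max(66, 80, 65) = 80
B: min(80, 58) = 58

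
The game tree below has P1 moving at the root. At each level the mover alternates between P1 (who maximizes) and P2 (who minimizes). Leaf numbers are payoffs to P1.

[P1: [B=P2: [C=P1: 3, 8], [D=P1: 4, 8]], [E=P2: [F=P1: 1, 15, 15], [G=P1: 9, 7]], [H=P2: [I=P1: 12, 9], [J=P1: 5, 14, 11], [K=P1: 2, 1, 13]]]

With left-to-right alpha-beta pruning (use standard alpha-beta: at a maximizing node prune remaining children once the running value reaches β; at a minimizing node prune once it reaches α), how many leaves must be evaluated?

16

C [α=-∞,β=+∞]: v=8
D [α=-∞,β=8]: v=8
B [α=-∞,β=+∞]: v=8
F [α=8,β=+∞]: v=15
G [α=8,β=15]: v=9
E [α=8,β=+∞]: v=9
I [α=9,β=+∞]: v=12
J [α=9,β=12]: v=14 after child 2 ≥ β → β-cutoff, skip 1
K [α=9,β=12]: v=13
H [α=9,β=+∞]: v=12
Root [α=-∞,β=+∞]: v=12
Leaves evaluated: 16 of 17.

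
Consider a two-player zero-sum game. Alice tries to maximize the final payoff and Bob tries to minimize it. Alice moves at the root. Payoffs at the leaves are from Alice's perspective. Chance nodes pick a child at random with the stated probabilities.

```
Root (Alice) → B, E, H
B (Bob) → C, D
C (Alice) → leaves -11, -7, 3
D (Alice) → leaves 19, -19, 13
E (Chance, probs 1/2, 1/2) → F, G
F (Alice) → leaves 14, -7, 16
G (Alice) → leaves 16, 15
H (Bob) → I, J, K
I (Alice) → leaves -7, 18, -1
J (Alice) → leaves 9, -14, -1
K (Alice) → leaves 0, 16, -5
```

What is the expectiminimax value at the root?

16

C (Alice): max(-11, -7, 3) = 3
D (Alice): max(19, -19, 13) = 19
B (Bob): min(3, 19) = 3
F (Alice): max(14, -7, 16) = 16
G (Alice): max(16, 15) = 16
E (Chance): 1/2·16 + 1/2·16 = 16
I (Alice): max(-7, 18, -1) = 18
J (Alice): max(9, -14, -1) = 9
K (Alice): max(0, 16, -5) = 16
H (Bob): min(18, 9, 16) = 9
Root (Alice): max(3, 16, 9) = 16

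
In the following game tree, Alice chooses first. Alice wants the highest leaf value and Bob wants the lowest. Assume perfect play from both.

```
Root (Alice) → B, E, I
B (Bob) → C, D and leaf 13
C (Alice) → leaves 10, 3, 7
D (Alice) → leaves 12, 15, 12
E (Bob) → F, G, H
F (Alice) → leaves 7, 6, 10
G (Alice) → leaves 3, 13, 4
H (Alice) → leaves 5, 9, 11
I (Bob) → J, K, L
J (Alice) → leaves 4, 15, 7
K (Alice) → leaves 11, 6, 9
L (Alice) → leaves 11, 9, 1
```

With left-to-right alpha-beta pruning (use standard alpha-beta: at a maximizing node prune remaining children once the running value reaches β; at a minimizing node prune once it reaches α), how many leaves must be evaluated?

15

C [α=-∞,β=+∞]: v=10
D [α=-∞,β=10]: v=12 after child 1 ≥ β → β-cutoff, skip 2
B [α=-∞,β=+∞]: v=10
F [α=10,β=+∞]: v=10
E [α=10,β=+∞]: v=10 after child 1 ≤ α → α-cutoff, skip 2
J [α=10,β=+∞]: v=15
K [α=10,β=15]: v=11
L [α=10,β=11]: v=11 after child 1 ≥ β → β-cutoff, skip 2
I [α=10,β=+∞]: v=11
Root [α=-∞,β=+∞]: v=11
Leaves evaluated: 15 of 25.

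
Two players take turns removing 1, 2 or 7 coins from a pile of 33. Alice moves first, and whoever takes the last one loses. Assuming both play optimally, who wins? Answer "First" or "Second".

Positions where the player to move wins (W) vs loses (L):
i:   0  1  2  3  4  5  6  7  8  9 10 11 12 13 14 15 16 17 18 19 20 21 22 23 24 25 26 27 28 29 30 31 32 33
     W  L  W  W  L  W  W  L  W  W  L  W  W  L  W  W  L  W  W  L  W  W  L  W  W  L  W  W  L  W  W  L  W  W
Position 33 is W, so the first player wins.

First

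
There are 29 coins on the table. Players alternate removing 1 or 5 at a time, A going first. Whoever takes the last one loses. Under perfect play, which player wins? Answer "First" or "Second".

Second

W/L table (W = player to move can force a win):
i:   0  1  2  3  4  5  6  7  8  9 10 11 12 13 14 15 16 17 18 19 20 21 22 23 24 25 26 27 28 29
     W  L  W  L  W  L  W  L  W  L  W  L  W  L  W  L  W  L  W  L  W  L  W  L  W  L  W  L  W  L
Position 29 is L, so the second player wins.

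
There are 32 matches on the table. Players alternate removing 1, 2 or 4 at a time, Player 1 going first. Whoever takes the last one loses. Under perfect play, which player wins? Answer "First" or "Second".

Mark each pile size as W (mover wins) or L (mover loses):
i:   0  1  2  3  4  5  6  7  8  9 10 11 12 13 14 15 16 17 18 19 20 21 22 23 24 25 26 27 28 29 30 31 32
     W  L  W  W  L  W  W  L  W  W  L  W  W  L  W  W  L  W  W  L  W  W  L  W  W  L  W  W  L  W  W  L  W
Position 32 is W, so the first player wins.

First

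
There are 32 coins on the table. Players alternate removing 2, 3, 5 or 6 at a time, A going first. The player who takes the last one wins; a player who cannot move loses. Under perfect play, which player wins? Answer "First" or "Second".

Second

Compute winning (W) and losing (L) positions by backward induction:
i:   0  1  2  3  4  5  6  7  8  9 10 11 12 13 14 15 16 17 18 19 20 21 22 23 24 25 26 27 28 29 30 31 32
     L  L  W  W  W  W  W  W  L  L  W  W  W  W  W  W  L  L  W  W  W  W  W  W  L  L  W  W  W  W  W  W  L
Position 32 is L, so the second player wins.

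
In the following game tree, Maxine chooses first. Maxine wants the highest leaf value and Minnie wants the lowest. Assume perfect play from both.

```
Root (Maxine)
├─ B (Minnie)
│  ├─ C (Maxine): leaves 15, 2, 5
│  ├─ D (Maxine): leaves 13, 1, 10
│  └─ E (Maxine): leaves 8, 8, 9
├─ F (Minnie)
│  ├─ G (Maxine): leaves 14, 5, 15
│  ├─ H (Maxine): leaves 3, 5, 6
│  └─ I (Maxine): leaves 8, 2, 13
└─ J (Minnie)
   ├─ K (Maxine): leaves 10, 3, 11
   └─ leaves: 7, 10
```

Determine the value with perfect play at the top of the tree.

9

C (Maxine): max(15, 2, 5) = 15
D (Maxine): max(13, 1, 10) = 13
E (Maxine): max(8, 8, 9) = 9
B (Minnie): min(15, 13, 9) = 9
G (Maxine): max(14, 5, 15) = 15
H (Maxine): max(3, 5, 6) = 6
I (Maxine): max(8, 2, 13) = 13
F (Minnie): min(15, 6, 13) = 6
K (Maxine): max(10, 3, 11) = 11
J (Minnie): min(11, 7, 10) = 7
Root (Maxine): max(9, 6, 7) = 9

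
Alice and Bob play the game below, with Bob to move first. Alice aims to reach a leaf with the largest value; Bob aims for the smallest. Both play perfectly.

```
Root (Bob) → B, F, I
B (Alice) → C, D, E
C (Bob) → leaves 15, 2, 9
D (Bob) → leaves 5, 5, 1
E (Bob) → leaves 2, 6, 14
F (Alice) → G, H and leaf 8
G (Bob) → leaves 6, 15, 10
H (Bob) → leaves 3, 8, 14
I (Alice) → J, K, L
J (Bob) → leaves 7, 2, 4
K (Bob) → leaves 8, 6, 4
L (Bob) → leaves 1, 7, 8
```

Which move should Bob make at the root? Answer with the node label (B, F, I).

B

C (Bob): min(15, 2, 9) = 2
D (Bob): min(5, 5, 1) = 1
E (Bob): min(2, 6, 14) = 2
B (Alice): max(2, 1, 2) = 2
G (Bob): min(6, 15, 10) = 6
H (Bob): min(3, 8, 14) = 3
F (Alice): max(6, 3, 8) = 8
J (Bob): min(7, 2, 4) = 2
K (Bob): min(8, 6, 4) = 4
L (Bob): min(1, 7, 8) = 1
I (Alice): max(2, 4, 1) = 4
Root (Bob): min(2, 8, 4) = 2
Bob picks the child with the lowest value: B (value 2).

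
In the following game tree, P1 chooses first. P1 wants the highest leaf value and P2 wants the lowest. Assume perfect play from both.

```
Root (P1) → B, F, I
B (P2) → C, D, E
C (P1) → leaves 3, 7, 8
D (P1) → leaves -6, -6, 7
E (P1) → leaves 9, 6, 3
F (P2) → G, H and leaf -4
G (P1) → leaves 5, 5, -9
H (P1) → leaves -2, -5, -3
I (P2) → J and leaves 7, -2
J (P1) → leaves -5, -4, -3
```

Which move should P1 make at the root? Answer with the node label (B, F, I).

B

C (P1): max(3, 7, 8) = 8
D (P1): max(-6, -6, 7) = 7
E (P1): max(9, 6, 3) = 9
B (P2): min(8, 7, 9) = 7
G (P1): max(5, 5, -9) = 5
H (P1): max(-2, -5, -3) = -2
F (P2): min(5, -2, -4) = -4
J (P1): max(-5, -4, -3) = -3
I (P2): min(-3, 7, -2) = -3
Root (P1): max(7, -4, -3) = 7
P1 picks the child with the highest value: B (value 7).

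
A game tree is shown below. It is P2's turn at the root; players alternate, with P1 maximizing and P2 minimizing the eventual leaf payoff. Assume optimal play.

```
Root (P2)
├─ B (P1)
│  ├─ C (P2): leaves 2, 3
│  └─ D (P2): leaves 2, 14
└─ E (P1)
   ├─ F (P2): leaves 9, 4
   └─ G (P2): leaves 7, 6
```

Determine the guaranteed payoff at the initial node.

2

C (P2): min(2, 3) = 2
D (P2): min(2, 14) = 2
B (P1): max(2, 2) = 2
F (P2): min(9, 4) = 4
G (P2): min(7, 6) = 6
E (P1): max(4, 6) = 6
Root (P2): min(2, 6) = 2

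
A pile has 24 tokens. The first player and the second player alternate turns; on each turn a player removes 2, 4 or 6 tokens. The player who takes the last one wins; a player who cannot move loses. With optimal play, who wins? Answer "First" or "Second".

Compute winning (W) and losing (L) positions by backward induction:
i:   0  1  2  3  4  5  6  7  8  9 10 11 12 13 14 15 16 17 18 19 20 21 22 23 24
     L  L  W  W  W  W  W  W  L  L  W  W  W  W  W  W  L  L  W  W  W  W  W  W  L
Position 24 is L, so the second player wins.

Second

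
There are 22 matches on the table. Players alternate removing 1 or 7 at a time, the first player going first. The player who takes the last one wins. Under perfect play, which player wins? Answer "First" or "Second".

Second

W/L table (W = player to move can force a win):
i:   0  1  2  3  4  5  6  7  8  9 10 11 12 13 14 15 16 17 18 19 20 21 22
     L  W  L  W  L  W  L  W  L  W  L  W  L  W  L  W  L  W  L  W  L  W  L
Position 22 is L, so the second player wins.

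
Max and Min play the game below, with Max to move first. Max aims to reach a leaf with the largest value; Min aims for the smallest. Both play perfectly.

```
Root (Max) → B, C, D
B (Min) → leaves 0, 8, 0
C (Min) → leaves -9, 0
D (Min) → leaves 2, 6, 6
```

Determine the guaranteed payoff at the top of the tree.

B (Min): min(0, 8, 0) = 0
C (Min): min(-9, 0) = -9
D (Min): min(2, 6, 6) = 2
Root (Max): max(0, -9, 2) = 2

2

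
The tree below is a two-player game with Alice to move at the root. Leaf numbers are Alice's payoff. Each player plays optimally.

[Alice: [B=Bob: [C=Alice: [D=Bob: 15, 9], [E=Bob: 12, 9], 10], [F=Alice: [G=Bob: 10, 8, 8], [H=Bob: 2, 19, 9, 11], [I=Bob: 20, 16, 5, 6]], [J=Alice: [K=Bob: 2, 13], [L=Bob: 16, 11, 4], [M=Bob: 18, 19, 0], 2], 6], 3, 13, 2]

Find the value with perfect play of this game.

D (Bob): min(15, 9) = 9
E (Bob): min(12, 9) = 9
C (Alice): max(9, 9, 10) = 10
G (Bob): min(10, 8, 8) = 8
H (Bob): min(2, 19, 9, 11) = 2
I (Bob): min(20, 16, 5, 6) = 5
F (Alice): max(8, 2, 5) = 8
K (Bob): min(2, 13) = 2
L (Bob): min(16, 11, 4) = 4
M (Bob): min(18, 19, 0) = 0
J (Alice): max(2, 4, 0, 2) = 4
B (Bob): min(10, 8, 4, 6) = 4
Root (Alice): max(4, 3, 13, 2) = 13

13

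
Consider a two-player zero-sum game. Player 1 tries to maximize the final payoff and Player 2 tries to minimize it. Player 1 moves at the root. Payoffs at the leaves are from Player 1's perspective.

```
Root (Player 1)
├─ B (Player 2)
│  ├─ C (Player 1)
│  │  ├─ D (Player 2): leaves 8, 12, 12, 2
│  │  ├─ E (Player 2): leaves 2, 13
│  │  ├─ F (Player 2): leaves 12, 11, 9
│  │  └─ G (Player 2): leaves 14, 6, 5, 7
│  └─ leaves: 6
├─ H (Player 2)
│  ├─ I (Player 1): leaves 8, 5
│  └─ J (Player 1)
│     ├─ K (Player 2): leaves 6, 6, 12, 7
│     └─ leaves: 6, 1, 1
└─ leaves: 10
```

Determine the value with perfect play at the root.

D (Player 2): min(8, 12, 12, 2) = 2
E (Player 2): min(2, 13) = 2
F (Player 2): min(12, 11, 9) = 9
G (Player 2): min(14, 6, 5, 7) = 5
C (Player 1): max(2, 2, 9, 5) = 9
B (Player 2): min(9, 6) = 6
I (Player 1): max(8, 5) = 8
K (Player 2): min(6, 6, 12, 7) = 6
J (Player 1): max(6, 6, 1, 1) = 6
H (Player 2): min(8, 6) = 6
Root (Player 1): max(6, 6, 10) = 10

10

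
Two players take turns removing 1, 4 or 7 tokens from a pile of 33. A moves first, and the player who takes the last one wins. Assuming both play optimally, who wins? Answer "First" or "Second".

Mark each pile size as W (mover wins) or L (mover loses):
i:   0  1  2  3  4  5  6  7  8  9 10 11 12 13 14 15 16 17 18 19 20 21 22 23 24 25 26 27 28 29 30 31 32 33
     L  W  L  W  W  L  W  W  L  W  L  W  W  L  W  W  L  W  L  W  W  L  W  W  L  W  L  W  W  L  W  W  L  W
Position 33 is W, so the first player wins.

First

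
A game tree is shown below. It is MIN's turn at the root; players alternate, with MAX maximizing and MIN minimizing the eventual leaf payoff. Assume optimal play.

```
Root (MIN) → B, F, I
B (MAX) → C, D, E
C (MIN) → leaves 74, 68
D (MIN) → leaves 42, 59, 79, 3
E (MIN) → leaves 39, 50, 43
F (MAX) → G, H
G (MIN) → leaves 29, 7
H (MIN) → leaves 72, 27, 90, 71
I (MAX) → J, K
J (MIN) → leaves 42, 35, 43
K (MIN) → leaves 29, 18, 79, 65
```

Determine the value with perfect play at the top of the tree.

C (MIN): min(74, 68) = 68
D (MIN): min(42, 59, 79, 3) = 3
E (MIN): min(39, 50, 43) = 39
B (MAX): max(68, 3, 39) = 68
G (MIN): min(29, 7) = 7
H (MIN): min(72, 27, 90, 71) = 27
F (MAX): max(7, 27) = 27
J (MIN): min(42, 35, 43) = 35
K (MIN): min(29, 18, 79, 65) = 18
I (MAX): max(35, 18) = 35
Root (MIN): min(68, 27, 35) = 27

27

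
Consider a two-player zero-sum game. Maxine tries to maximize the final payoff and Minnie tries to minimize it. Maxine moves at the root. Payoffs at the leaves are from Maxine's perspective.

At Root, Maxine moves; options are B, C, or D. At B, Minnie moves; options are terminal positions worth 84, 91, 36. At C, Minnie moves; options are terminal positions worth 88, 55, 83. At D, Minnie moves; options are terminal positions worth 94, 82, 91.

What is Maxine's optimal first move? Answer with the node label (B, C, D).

B (Minnie): min(84, 91, 36) = 36
C (Minnie): min(88, 55, 83) = 55
D (Minnie): min(94, 82, 91) = 82
Root (Maxine): max(36, 55, 82) = 82
Maxine picks the child with the highest value: D (value 82).

D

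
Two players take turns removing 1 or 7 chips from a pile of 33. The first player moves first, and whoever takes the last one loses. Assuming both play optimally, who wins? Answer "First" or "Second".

Second

Compute winning (W) and losing (L) positions by backward induction:
i:   0  1  2  3  4  5  6  7  8  9 10 11 12 13 14 15 16 17 18 19 20 21 22 23 24 25 26 27 28 29 30 31 32 33
     W  L  W  L  W  L  W  L  W  L  W  L  W  L  W  L  W  L  W  L  W  L  W  L  W  L  W  L  W  L  W  L  W  L
Position 33 is L, so the second player wins.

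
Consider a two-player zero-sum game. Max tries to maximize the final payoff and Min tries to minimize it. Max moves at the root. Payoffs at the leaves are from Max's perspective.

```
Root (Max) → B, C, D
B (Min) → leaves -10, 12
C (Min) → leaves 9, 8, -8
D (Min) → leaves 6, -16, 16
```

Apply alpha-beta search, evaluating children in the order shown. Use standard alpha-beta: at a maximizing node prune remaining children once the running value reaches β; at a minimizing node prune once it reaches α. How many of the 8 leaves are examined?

B [α=-∞,β=+∞]: v=-10
C [α=-10,β=+∞]: v=-8
D [α=-8,β=+∞]: v=-16 after child 2 ≤ α → α-cutoff, skip 1
Root [α=-∞,β=+∞]: v=-8
Leaves evaluated: 7 of 8.

7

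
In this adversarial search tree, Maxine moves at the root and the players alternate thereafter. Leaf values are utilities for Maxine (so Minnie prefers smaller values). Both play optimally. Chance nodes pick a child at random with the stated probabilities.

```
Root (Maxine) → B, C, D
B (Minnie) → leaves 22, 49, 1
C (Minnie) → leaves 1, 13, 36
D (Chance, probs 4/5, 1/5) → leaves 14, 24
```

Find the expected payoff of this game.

16

B (Minnie): min(22, 49, 1) = 1
C (Minnie): min(1, 13, 36) = 1
D (Chance): 4/5·14 + 1/5·24 = 16
Root (Maxine): max(1, 1, 16) = 16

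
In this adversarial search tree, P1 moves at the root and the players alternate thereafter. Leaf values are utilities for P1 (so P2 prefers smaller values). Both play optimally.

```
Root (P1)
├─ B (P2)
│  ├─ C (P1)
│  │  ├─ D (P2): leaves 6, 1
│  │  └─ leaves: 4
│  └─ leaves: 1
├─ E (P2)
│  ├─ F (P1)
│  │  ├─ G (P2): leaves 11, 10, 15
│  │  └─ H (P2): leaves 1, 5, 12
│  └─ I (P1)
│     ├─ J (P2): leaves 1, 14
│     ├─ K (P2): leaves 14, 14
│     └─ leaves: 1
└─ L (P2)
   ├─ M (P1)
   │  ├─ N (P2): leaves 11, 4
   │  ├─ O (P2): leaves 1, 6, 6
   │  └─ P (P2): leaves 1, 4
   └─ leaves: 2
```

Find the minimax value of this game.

10

D (P2): min(6, 1) = 1
C (P1): max(1, 4) = 4
B (P2): min(4, 1) = 1
G (P2): min(11, 10, 15) = 10
H (P2): min(1, 5, 12) = 1
F (P1): max(10, 1) = 10
J (P2): min(1, 14) = 1
K (P2): min(14, 14) = 14
I (P1): max(1, 14, 1) = 14
E (P2): min(10, 14) = 10
N (P2): min(11, 4) = 4
O (P2): min(1, 6, 6) = 1
P (P2): min(1, 4) = 1
M (P1): max(4, 1, 1) = 4
L (P2): min(4, 2) = 2
Root (P1): max(1, 10, 2) = 10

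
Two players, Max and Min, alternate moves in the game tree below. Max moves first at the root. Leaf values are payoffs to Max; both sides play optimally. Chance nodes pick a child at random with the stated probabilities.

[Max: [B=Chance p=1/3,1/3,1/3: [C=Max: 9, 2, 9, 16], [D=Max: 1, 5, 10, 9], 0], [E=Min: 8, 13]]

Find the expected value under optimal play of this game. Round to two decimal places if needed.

C (Max): max(9, 2, 9, 16) = 16
D (Max): max(1, 5, 10, 9) = 10
B (Chance): 1/3·16 + 1/3·10 + 1/3·0 = 8.67
E (Min): min(8, 13) = 8
Root (Max): max(8.67, 8) = 8.67

8.67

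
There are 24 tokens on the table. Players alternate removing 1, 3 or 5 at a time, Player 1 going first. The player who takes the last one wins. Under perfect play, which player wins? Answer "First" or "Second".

Mark each pile size as W (mover wins) or L (mover loses):
i:   0  1  2  3  4  5  6  7  8  9 10 11 12 13 14 15 16 17 18 19 20 21 22 23 24
     L  W  L  W  L  W  L  W  L  W  L  W  L  W  L  W  L  W  L  W  L  W  L  W  L
Position 24 is L, so the second player wins.

Second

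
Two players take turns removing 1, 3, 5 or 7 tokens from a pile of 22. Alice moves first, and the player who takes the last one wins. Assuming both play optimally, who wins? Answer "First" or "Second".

Mark each pile size as W (mover wins) or L (mover loses):
i:   0  1  2  3  4  5  6  7  8  9 10 11 12 13 14 15 16 17 18 19 20 21 22
     L  W  L  W  L  W  L  W  L  W  L  W  L  W  L  W  L  W  L  W  L  W  L
Position 22 is L, so the second player wins.

Second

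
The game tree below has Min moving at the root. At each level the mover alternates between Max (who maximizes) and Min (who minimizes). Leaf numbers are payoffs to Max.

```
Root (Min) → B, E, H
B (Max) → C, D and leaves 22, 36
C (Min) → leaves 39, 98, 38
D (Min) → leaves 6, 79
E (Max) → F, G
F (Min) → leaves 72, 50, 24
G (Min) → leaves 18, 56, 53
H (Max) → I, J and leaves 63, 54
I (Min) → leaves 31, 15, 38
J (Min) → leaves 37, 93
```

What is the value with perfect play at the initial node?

C (Min): min(39, 98, 38) = 38
D (Min): min(6, 79) = 6
B (Max): max(38, 6, 22, 36) = 38
F (Min): min(72, 50, 24) = 24
G (Min): min(18, 56, 53) = 18
E (Max): max(24, 18) = 24
I (Min): min(31, 15, 38) = 15
J (Min): min(37, 93) = 37
H (Max): max(15, 37, 63, 54) = 63
Root (Min): min(38, 24, 63) = 24

24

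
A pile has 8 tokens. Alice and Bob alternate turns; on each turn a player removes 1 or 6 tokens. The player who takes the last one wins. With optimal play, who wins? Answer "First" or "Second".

W/L table (W = player to move can force a win):
i:   0  1  2  3  4  5  6  7  8
     L  W  L  W  L  W  W  L  W
Position 8 is W, so the first player wins.

First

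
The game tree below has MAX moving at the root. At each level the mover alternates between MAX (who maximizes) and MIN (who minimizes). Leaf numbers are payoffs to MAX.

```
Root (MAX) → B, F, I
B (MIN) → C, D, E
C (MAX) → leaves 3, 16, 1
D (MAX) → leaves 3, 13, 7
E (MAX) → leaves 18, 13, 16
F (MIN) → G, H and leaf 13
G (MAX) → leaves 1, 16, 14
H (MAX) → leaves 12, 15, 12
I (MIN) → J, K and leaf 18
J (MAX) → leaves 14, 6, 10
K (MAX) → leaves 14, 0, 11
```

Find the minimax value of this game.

C (MAX): max(3, 16, 1) = 16
D (MAX): max(3, 13, 7) = 13
E (MAX): max(18, 13, 16) = 18
B (MIN): min(16, 13, 18) = 13
G (MAX): max(1, 16, 14) = 16
H (MAX): max(12, 15, 12) = 15
F (MIN): min(16, 15, 13) = 13
J (MAX): max(14, 6, 10) = 14
K (MAX): max(14, 0, 11) = 14
I (MIN): min(14, 14, 18) = 14
Root (MAX): max(13, 13, 14) = 14

14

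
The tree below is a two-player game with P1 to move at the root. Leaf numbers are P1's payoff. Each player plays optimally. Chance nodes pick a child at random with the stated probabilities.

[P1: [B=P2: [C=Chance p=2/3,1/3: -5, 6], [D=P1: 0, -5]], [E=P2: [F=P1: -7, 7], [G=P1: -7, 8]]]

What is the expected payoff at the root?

C (Chance): 2/3·-5 + 1/3·6 = -1.33
D (P1): max(0, -5) = 0
B (P2): min(-1.33, 0) = -1.33
F (P1): max(-7, 7) = 7
G (P1): max(-7, 8) = 8
E (P2): min(7, 8) = 7
Root (P1): max(-1.33, 7) = 7

7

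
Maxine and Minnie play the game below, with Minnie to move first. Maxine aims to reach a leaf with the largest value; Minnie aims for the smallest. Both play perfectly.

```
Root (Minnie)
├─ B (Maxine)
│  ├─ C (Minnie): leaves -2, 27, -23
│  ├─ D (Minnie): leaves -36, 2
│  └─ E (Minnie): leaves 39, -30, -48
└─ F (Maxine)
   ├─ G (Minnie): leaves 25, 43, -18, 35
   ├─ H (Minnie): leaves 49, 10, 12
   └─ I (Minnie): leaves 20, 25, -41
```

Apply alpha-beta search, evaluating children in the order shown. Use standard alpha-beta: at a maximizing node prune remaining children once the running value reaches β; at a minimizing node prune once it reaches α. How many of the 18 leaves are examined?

C [α=-∞,β=+∞]: v=-23
D [α=-23,β=+∞]: v=-36 after child 1 ≤ α → α-cutoff, skip 1
E [α=-23,β=+∞]: v=-30 after child 2 ≤ α → α-cutoff, skip 1
B [α=-∞,β=+∞]: v=-23
G [α=-∞,β=-23]: v=-18
F [α=-∞,β=-23]: v=-18 after child 1 ≥ β → β-cutoff, skip 2
Root [α=-∞,β=+∞]: v=-23
Leaves evaluated: 10 of 18.

10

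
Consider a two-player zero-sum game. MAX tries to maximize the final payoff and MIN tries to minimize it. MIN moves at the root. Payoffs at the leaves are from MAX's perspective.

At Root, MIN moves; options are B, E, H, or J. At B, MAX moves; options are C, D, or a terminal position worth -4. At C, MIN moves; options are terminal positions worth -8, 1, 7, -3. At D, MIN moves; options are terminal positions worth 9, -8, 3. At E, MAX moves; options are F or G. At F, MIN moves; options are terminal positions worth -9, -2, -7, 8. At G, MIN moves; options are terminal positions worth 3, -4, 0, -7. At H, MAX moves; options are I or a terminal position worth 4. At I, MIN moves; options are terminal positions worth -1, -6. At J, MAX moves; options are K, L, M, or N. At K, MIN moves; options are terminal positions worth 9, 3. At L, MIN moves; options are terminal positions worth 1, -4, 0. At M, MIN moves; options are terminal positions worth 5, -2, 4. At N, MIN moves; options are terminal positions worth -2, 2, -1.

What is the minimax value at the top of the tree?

-7

C (MIN): min(-8, 1, 7, -3) = -8
D (MIN): min(9, -8, 3) = -8
B (MAX): max(-8, -8, -4) = -4
F (MIN): min(-9, -2, -7, 8) = -9
G (MIN): min(3, -4, 0, -7) = -7
E (MAX): max(-9, -7) = -7
I (MIN): min(-1, -6) = -6
H (MAX): max(-6, 4) = 4
K (MIN): min(9, 3) = 3
L (MIN): min(1, -4, 0) = -4
M (MIN): min(5, -2, 4) = -2
N (MIN): min(-2, 2, -1) = -2
J (MAX): max(3, -4, -2, -2) = 3
Root (MIN): min(-4, -7, 4, 3) = -7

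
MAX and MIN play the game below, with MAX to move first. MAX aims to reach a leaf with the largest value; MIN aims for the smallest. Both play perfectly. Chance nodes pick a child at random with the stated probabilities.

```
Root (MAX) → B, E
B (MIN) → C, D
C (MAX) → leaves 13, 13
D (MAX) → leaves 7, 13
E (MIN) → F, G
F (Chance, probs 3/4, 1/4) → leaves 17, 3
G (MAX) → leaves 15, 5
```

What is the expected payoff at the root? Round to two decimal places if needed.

13.5

C (MAX): max(13, 13) = 13
D (MAX): max(7, 13) = 13
B (MIN): min(13, 13) = 13
F (Chance): 3/4·17 + 1/4·3 = 13.5
G (MAX): max(15, 5) = 15
E (MIN): min(13.5, 15) = 13.5
Root (MAX): max(13, 13.5) = 13.5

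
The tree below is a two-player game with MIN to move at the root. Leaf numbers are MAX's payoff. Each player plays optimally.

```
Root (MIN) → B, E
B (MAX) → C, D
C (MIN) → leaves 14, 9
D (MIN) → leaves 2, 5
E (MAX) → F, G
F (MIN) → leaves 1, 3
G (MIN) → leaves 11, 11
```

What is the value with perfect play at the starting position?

C (MIN): min(14, 9) = 9
D (MIN): min(2, 5) = 2
B (MAX): max(9, 2) = 9
F (MIN): min(1, 3) = 1
G (MIN): min(11, 11) = 11
E (MAX): max(1, 11) = 11
Root (MIN): min(9, 11) = 9

9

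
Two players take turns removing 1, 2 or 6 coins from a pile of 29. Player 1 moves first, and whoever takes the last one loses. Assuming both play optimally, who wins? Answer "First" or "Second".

Second

W/L table (W = player to move can force a win):
i:   0  1  2  3  4  5  6  7  8  9 10 11 12 13 14 15 16 17 18 19 20 21 22 23 24 25 26 27 28 29
     W  L  W  W  L  W  W  W  L  W  W  L  W  W  W  L  W  W  L  W  W  W  L  W  W  L  W  W  W  L
Position 29 is L, so the second player wins.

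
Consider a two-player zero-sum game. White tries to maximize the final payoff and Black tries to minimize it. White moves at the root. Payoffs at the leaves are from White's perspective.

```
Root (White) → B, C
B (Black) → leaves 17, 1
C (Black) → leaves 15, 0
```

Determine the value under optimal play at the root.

B (Black): min(17, 1) = 1
C (Black): min(15, 0) = 0
Root (White): max(1, 0) = 1

1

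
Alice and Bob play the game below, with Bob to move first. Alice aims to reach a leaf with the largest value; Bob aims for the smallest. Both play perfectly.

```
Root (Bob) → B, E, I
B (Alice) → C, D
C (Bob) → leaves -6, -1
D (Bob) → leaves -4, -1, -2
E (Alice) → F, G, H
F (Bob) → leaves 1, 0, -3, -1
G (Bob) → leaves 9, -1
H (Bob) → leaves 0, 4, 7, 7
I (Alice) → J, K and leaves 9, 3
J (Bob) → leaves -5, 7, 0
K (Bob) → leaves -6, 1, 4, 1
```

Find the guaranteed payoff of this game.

C (Bob): min(-6, -1) = -6
D (Bob): min(-4, -1, -2) = -4
B (Alice): max(-6, -4) = -4
F (Bob): min(1, 0, -3, -1) = -3
G (Bob): min(9, -1) = -1
H (Bob): min(0, 4, 7, 7) = 0
E (Alice): max(-3, -1, 0) = 0
J (Bob): min(-5, 7, 0) = -5
K (Bob): min(-6, 1, 4, 1) = -6
I (Alice): max(-5, -6, 9, 3) = 9
Root (Bob): min(-4, 0, 9) = -4

-4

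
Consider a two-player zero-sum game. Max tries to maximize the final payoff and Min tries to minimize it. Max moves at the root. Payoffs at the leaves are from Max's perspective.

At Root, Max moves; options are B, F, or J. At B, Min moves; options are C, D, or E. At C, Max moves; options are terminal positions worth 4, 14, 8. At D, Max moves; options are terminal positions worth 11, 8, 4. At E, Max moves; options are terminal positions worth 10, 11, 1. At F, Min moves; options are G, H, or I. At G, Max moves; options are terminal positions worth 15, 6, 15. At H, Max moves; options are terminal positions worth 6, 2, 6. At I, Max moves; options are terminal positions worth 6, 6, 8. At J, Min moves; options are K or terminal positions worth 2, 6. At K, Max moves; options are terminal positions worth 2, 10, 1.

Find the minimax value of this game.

11

C (Max): max(4, 14, 8) = 14
D (Max): max(11, 8, 4) = 11
E (Max): max(10, 11, 1) = 11
B (Min): min(14, 11, 11) = 11
G (Max): max(15, 6, 15) = 15
H (Max): max(6, 2, 6) = 6
I (Max): max(6, 6, 8) = 8
F (Min): min(15, 6, 8) = 6
K (Max): max(2, 10, 1) = 10
J (Min): min(10, 2, 6) = 2
Root (Max): max(11, 6, 2) = 11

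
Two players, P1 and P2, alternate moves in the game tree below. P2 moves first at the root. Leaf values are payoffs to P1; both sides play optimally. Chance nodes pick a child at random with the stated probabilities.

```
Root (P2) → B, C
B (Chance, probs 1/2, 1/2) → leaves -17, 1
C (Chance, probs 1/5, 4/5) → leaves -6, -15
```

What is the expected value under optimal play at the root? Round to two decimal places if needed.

-13.2

B (Chance): 1/2·-17 + 1/2·1 = -8
C (Chance): 1/5·-6 + 4/5·-15 = -13.2
Root (P2): min(-8, -13.2) = -13.2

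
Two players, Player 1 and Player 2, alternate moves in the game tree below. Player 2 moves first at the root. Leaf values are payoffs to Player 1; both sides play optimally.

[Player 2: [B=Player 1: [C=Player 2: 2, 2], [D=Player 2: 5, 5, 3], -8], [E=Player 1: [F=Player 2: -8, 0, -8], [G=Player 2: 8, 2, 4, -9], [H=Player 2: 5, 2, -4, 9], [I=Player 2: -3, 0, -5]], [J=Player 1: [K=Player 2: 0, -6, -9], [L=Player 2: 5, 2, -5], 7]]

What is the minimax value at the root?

-4

C (Player 2): min(2, 2) = 2
D (Player 2): min(5, 5, 3) = 3
B (Player 1): max(2, 3, -8) = 3
F (Player 2): min(-8, 0, -8) = -8
G (Player 2): min(8, 2, 4, -9) = -9
H (Player 2): min(5, 2, -4, 9) = -4
I (Player 2): min(-3, 0, -5) = -5
E (Player 1): max(-8, -9, -4, -5) = -4
K (Player 2): min(0, -6, -9) = -9
L (Player 2): min(5, 2, -5) = -5
J (Player 1): max(-9, -5, 7) = 7
Root (Player 2): min(3, -4, 7) = -4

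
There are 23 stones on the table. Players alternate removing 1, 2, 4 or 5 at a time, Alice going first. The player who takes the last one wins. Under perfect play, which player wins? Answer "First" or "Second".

First

W/L table (W = player to move can force a win):
i:   0  1  2  3  4  5  6  7  8  9 10 11 12 13 14 15 16 17 18 19 20 21 22 23
     L  W  W  L  W  W  L  W  W  L  W  W  L  W  W  L  W  W  L  W  W  L  W  W
Position 23 is W, so the first player wins.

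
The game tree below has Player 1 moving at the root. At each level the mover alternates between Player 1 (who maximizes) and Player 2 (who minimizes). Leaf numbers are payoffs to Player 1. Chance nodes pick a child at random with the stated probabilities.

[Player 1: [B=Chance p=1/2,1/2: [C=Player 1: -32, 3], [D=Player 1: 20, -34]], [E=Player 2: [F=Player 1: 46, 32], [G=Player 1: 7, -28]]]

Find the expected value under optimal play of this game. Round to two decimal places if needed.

11.5

C (Player 1): max(-32, 3) = 3
D (Player 1): max(20, -34) = 20
B (Chance): 1/2·3 + 1/2·20 = 11.5
F (Player 1): max(46, 32) = 46
G (Player 1): max(7, -28) = 7
E (Player 2): min(46, 7) = 7
Root (Player 1): max(11.5, 7) = 11.5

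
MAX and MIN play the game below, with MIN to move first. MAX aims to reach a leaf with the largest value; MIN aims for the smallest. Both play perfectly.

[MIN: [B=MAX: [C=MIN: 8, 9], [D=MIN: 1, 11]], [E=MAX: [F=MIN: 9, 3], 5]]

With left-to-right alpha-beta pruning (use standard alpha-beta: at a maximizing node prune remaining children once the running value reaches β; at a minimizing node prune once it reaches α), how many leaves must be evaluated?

C [α=-∞,β=+∞]: v=8
D [α=8,β=+∞]: v=1 after child 1 ≤ α → α-cutoff, skip 1
B [α=-∞,β=+∞]: v=8
F [α=-∞,β=8]: v=3
E [α=-∞,β=8]: v=5
Root [α=-∞,β=+∞]: v=5
Leaves evaluated: 6 of 7.

6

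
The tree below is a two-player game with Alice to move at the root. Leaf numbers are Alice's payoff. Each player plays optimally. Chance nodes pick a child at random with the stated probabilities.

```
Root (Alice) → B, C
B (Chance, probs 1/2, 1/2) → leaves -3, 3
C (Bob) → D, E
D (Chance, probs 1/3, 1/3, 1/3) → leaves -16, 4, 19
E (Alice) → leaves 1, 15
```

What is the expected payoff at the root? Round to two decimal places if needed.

2.33

B (Chance): 1/2·-3 + 1/2·3 = 0
D (Chance): 1/3·-16 + 1/3·4 + 1/3·19 = 2.33
E (Alice): max(1, 15) = 15
C (Bob): min(2.33, 15) = 2.33
Root (Alice): max(0, 2.33) = 2.33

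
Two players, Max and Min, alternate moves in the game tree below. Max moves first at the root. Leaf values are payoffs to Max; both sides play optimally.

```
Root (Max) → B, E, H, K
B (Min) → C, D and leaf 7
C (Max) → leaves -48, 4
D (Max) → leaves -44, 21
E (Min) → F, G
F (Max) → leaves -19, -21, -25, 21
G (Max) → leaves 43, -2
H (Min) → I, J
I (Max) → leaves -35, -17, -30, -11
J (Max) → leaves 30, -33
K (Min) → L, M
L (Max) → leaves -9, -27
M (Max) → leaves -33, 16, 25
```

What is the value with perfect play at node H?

-11

I: max(-35, -17, -30, -11) = -11
J: max(30, -33) = 30
H: min(-11, 30) = -11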